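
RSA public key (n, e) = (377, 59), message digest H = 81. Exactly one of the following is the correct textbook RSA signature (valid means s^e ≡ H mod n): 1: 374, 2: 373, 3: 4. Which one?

Candidate 1: Squares mod 377: 374^1≡374, 374^2≡9, 374^4≡81, 374^8≡152, 374^16≡107, 374^32≡139; 59 = 32 + 16 + 8 + 2 + 1, so 374^59 ≡ 139·107·152·9·374 ≡ 147 (mod 377)
Candidate 2: Squares mod 377: 373^1≡373, 373^2≡16, 373^4≡256, 373^8≡315, 373^16≡74, 373^32≡198; 59 = 32 + 16 + 8 + 2 + 1, so 373^59 ≡ 198·74·315·16·373 ≡ 81 (mod 377)
  → matches H = 81
Candidate 3: Squares mod 377: 4^1≡4, 4^2≡16, 4^4≡256, 4^8≡315, 4^16≡74, 4^32≡198; 59 = 32 + 16 + 8 + 2 + 1, so 4^59 ≡ 198·74·315·16·4 ≡ 296 (mod 377)

2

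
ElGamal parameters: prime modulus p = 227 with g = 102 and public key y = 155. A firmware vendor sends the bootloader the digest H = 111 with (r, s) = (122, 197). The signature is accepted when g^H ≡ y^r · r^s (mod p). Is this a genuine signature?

Left side g^H mod p:
102^2 = 10404 ≡ 189
102^4 ≡ 189^2 = 35721 ≡ 82
102^8 ≡ 82^2 = 6724 ≡ 141
102^16 ≡ 141^2 = 19881 ≡ 132
102^32 ≡ 132^2 = 17424 ≡ 172
102^64 ≡ 172^2 = 29584 ≡ 74
111 = 64 + 32 + 8 + 4 + 2 + 1, so 102^111 ≡ 74·172·141·82·189·102 ≡ 221 (mod 227)
Right side y^r · r^s mod p:
155^2 = 24025 ≡ 190
155^4 ≡ 190^2 = 36100 ≡ 7
155^8 ≡ 7^2 = 49
155^16 ≡ 49^2 = 2401 ≡ 131
155^32 ≡ 131^2 = 17161 ≡ 136
155^64 ≡ 136^2 = 18496 ≡ 109
122 = 64 + 32 + 16 + 8 + 2, so 155^122 ≡ 109·136·131·49·190 ≡ 104 (mod 227)
122^2 = 14884 ≡ 129
122^4 ≡ 129^2 = 16641 ≡ 70
122^8 ≡ 70^2 = 4900 ≡ 133
122^16 ≡ 133^2 = 17689 ≡ 210
122^32 ≡ 210^2 = 44100 ≡ 62
122^64 ≡ 62^2 = 3844 ≡ 212
122^128 ≡ 212^2 = 44944 ≡ 225
197 = 128 + 64 + 4 + 1, so 122^197 ≡ 225·212·70·122 ≡ 144 (mod 227)
104·144 = 14976 ≡ 221 (mod 227)
221 ≡ 221 (mod 227), so the signature is genuine.

genuine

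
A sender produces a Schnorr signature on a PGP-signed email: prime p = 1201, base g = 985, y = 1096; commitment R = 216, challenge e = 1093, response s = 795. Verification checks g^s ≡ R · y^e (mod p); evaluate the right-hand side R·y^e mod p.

1200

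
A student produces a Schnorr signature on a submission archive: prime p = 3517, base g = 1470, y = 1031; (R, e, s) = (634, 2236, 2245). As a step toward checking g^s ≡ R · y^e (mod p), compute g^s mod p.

3150

1470^2 = 2160900 ≡ 1462
1470^4 ≡ 1462^2 = 2137444 ≡ 2625
1470^8 ≡ 2625^2 = 6890625 ≡ 822
1470^16 ≡ 822^2 = 675684 ≡ 420
1470^32 ≡ 420^2 = 176400 ≡ 550
1470^64 ≡ 550^2 = 302500 ≡ 38
1470^128 ≡ 38^2 = 1444
1470^256 ≡ 1444^2 = 2085136 ≡ 3072
1470^512 ≡ 3072^2 = 9437184 ≡ 1073
1470^1024 ≡ 1073^2 = 1151329 ≡ 1270
1470^2048 ≡ 1270^2 = 1612900 ≡ 2114
2245 = 2048 + 128 + 64 + 4 + 1, so 1470^2245 ≡ 2114·1444·38·2625·1470 ≡ 3150 (mod 3517)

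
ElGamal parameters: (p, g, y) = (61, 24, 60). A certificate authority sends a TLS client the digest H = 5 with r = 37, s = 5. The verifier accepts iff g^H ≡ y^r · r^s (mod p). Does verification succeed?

passes

Left side g^H mod p:
24^2 = 576 ≡ 27
24^4 ≡ 27^2 = 729 ≡ 58
5 = 4 + 1, so 24^5 ≡ 58·24 ≡ 50 (mod 61)
Right side y^r · r^s mod p:
60^2 = 3600 ≡ 1
60^4 ≡ 1^2 = 1
60^8 ≡ 1^2 = 1
60^16 ≡ 1^2 = 1
60^32 ≡ 1^2 = 1
37 = 32 + 4 + 1, so 60^37 ≡ 1·1·60 ≡ 60 (mod 61)
37^2 = 1369 ≡ 27
37^4 ≡ 27^2 = 729 ≡ 58
5 = 4 + 1, so 37^5 ≡ 58·37 ≡ 11 (mod 61)
60·11 = 660 ≡ 50 (mod 61)
50 ≡ 50 (mod 61), so the signature is genuine.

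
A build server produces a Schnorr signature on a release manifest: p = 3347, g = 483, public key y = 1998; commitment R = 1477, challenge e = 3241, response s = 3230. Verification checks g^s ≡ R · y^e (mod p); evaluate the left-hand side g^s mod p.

483^2 = 233289 ≡ 2346
483^4 ≡ 2346^2 = 5503716 ≡ 1248
483^8 ≡ 1248^2 = 1557504 ≡ 1149
483^16 ≡ 1149^2 = 1320201 ≡ 1483
483^32 ≡ 1483^2 = 2199289 ≡ 310
483^64 ≡ 310^2 = 96100 ≡ 2384
483^128 ≡ 2384^2 = 5683456 ≡ 250
483^256 ≡ 250^2 = 62500 ≡ 2254
483^512 ≡ 2254^2 = 5080516 ≡ 3117
483^1024 ≡ 3117^2 = 9715689 ≡ 2695
483^2048 ≡ 2695^2 = 7263025 ≡ 35
3230 = 2048 + 1024 + 128 + 16 + 8 + 4 + 2, so 483^3230 ≡ 35·2695·250·1483·1149·1248·2346 ≡ 2844 (mod 3347)

2844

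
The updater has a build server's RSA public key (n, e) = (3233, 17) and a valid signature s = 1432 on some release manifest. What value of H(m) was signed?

Squares mod 3233: s^1≡1432, s^2≡902, s^4≡2121, s^8≡1538, s^16≡2121
17 = 16 + 1, so s^17 ≡ 2121·1432 ≡ 1485 (mod 3233)

1485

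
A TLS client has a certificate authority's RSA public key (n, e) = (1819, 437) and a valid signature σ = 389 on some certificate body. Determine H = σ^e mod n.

1362

Squares mod 1819: σ^1≡389, σ^2≡344, σ^4≡101, σ^8≡1106, σ^16≡868, σ^32≡358, σ^64≡834, σ^128≡698, σ^256≡1531
437 = 256 + 128 + 32 + 16 + 4 + 1, so σ^437 ≡ 1531·698·358·868·101·389 ≡ 1362 (mod 1819)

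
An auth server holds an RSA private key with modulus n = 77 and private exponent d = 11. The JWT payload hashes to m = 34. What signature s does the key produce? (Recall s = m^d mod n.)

m^2 ≡ 34^2 = 1156 ≡ 1
m^4 ≡ 1^2 = 1
m^8 ≡ 1^2 = 1
11 = 8 + 2 + 1, so m^11 ≡ 1·1·34 ≡ 34 (mod 77)

34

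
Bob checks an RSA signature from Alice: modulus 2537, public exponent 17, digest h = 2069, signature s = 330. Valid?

yes

s^17 mod 2537 = 2069
2069 = h, so the signature checks out.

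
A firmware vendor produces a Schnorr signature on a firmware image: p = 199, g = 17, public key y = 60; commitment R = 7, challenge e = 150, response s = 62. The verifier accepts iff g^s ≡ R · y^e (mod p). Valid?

no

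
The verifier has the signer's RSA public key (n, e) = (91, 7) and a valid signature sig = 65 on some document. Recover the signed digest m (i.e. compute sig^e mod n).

65

sig^2 ≡ 65^2 = 4225 ≡ 39
sig^4 ≡ 39^2 = 1521 ≡ 65
7 = 4 + 2 + 1, so sig^7 ≡ 65·39·65 ≡ 65 (mod 91)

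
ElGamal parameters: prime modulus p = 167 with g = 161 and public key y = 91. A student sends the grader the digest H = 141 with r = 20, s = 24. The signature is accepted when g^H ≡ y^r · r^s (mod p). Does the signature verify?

does not verify

Left side g^H mod p:
161^2 = 25921 ≡ 36
161^4 ≡ 36^2 = 1296 ≡ 127
161^8 ≡ 127^2 = 16129 ≡ 97
161^16 ≡ 97^2 = 9409 ≡ 57
161^32 ≡ 57^2 = 3249 ≡ 76
161^64 ≡ 76^2 = 5776 ≡ 98
161^128 ≡ 98^2 = 9604 ≡ 85
141 = 128 + 8 + 4 + 1, so 161^141 ≡ 85·97·127·161 ≡ 17 (mod 167)
Right side y^r · r^s mod p:
91^2 = 8281 ≡ 98
91^4 ≡ 98^2 = 9604 ≡ 85
91^8 ≡ 85^2 = 7225 ≡ 44
91^16 ≡ 44^2 = 1936 ≡ 99
20 = 16 + 4, so 91^20 ≡ 99·85 ≡ 65 (mod 167)
20^2 = 400 ≡ 66
20^4 ≡ 66^2 = 4356 ≡ 14
20^8 ≡ 14^2 = 196 ≡ 29
20^16 ≡ 29^2 = 841 ≡ 6
24 = 16 + 8, so 20^24 ≡ 6·29 ≡ 7 (mod 167)
65·7 = 455 ≡ 121 (mod 167)
17 ≠ 121, so verification fails.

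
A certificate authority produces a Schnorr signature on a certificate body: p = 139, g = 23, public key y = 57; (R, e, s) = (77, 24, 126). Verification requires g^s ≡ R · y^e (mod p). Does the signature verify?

verifies

g^s mod p:
23^126 mod 139 = 80
R · y^e mod p:
57^24 mod 139 = 57
77·57 = 4389 ≡ 80 (mod 139)
80 ≡ 80 (mod 139); signature holds.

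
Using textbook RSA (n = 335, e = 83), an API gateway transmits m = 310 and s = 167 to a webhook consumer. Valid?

no

s^2 ≡ 167^2 = 27889 ≡ 84
s^4 ≡ 84^2 = 7056 ≡ 21
s^8 ≡ 21^2 = 441 ≡ 106
s^16 ≡ 106^2 = 11236 ≡ 181
s^32 ≡ 181^2 = 32761 ≡ 266
s^64 ≡ 266^2 = 70756 ≡ 71
83 = 64 + 16 + 2 + 1, so s^83 ≡ 71·181·84·167 ≡ 278 (mod 335)
s^83 mod 335 = 278, but m = 310.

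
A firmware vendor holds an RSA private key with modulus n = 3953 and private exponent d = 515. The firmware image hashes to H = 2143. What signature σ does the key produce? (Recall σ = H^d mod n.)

2277

Squares mod 3953: H^1≡2143, H^2≡3016, H^4≡403, H^8≡336, H^16≡2212, H^32≡3083, H^64≡1877, H^128≡1006, H^256≡68, H^512≡671
515 = 512 + 2 + 1, so H^515 ≡ 671·3016·2143 ≡ 2277 (mod 3953)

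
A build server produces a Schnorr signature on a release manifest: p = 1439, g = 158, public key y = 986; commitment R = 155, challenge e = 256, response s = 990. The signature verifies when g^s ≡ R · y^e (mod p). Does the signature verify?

g^s mod p:
158^990 mod 1439 = 12
R · y^e mod p:
986^256 mod 1439 = 390
155·390 = 60450 ≡ 12 (mod 1439)
12 ≡ 12 (mod 1439); signature holds.

verifies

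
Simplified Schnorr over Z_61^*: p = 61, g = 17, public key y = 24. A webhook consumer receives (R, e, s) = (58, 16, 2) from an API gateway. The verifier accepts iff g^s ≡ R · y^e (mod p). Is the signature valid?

g^s mod p:
Squares mod 61: 17^1≡17, 17^2≡45
17^2 ≡ 45 (mod 61)
R · y^e mod p:
Squares mod 61: 24^1≡24, 24^2≡27, 24^4≡58, 24^8≡9, 24^16≡20
24^16 ≡ 20 (mod 61)
58·20 = 1160 ≡ 1 (mod 61)
45 ≠ 1; the check fails.

invalid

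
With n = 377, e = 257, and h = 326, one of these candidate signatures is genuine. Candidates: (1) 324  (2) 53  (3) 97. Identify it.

2

Candidate 1: Squares mod 377: 324^1≡324, 324^2≡170, 324^4≡248, 324^8≡53, 324^16≡170, 324^32≡248, 324^64≡53, 324^128≡170, 324^256≡248; 257 = 256 + 1, so 324^257 ≡ 248·324 ≡ 51 (mod 377)
Candidate 2: Squares mod 377: 53^1≡53, 53^2≡170, 53^4≡248, 53^8≡53, 53^16≡170, 53^32≡248, 53^64≡53, 53^128≡170, 53^256≡248; 257 = 256 + 1, so 53^257 ≡ 248·53 ≡ 326 (mod 377)
  → matches h = 326
Candidate 3: Squares mod 377: 97^1≡97, 97^2≡361, 97^4≡256, 97^8≡315, 97^16≡74, 97^32≡198, 97^64≡373, 97^128≡16, 97^256≡256; 257 = 256 + 1, so 97^257 ≡ 256·97 ≡ 327 (mod 377)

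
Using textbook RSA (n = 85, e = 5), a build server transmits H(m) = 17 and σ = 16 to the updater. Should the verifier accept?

reject

σ^2 ≡ 16^2 = 256 ≡ 1
σ^4 ≡ 1^2 = 1
5 = 4 + 1, so σ^5 ≡ 1·16 ≡ 16 (mod 85)
16 ≠ 17, so verification fails.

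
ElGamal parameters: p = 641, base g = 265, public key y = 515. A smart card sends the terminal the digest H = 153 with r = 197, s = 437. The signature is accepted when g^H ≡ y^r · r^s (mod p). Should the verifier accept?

reject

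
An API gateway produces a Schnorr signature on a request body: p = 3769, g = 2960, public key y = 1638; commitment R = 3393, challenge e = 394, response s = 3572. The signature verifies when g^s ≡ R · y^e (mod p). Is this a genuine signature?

genuine

g^s mod p:
2960^2 = 8761600 ≡ 2444
2960^4 ≡ 2444^2 = 5973136 ≡ 3040
2960^8 ≡ 3040^2 = 9241600 ≡ 12
2960^16 ≡ 12^2 = 144
2960^32 ≡ 144^2 = 20736 ≡ 1891
2960^64 ≡ 1891^2 = 3575881 ≡ 2869
2960^128 ≡ 2869^2 = 8231161 ≡ 3434
2960^256 ≡ 3434^2 = 11792356 ≡ 2924
2960^512 ≡ 2924^2 = 8549776 ≡ 1684
2960^1024 ≡ 1684^2 = 2835856 ≡ 1568
2960^2048 ≡ 1568^2 = 2458624 ≡ 1236
3572 = 2048 + 1024 + 256 + 128 + 64 + 32 + 16 + 4, so 2960^3572 ≡ 1236·1568·2924·3434·2869·1891·144·3040 ≡ 2500 (mod 3769)
R · y^e mod p:
1638^2 = 2683044 ≡ 3285
1638^4 ≡ 3285^2 = 10791225 ≡ 578
1638^8 ≡ 578^2 = 334084 ≡ 2412
1638^16 ≡ 2412^2 = 5817744 ≡ 2177
1638^32 ≡ 2177^2 = 4739329 ≡ 1696
1638^64 ≡ 1696^2 = 2876416 ≡ 669
1638^128 ≡ 669^2 = 447561 ≡ 2819
1638^256 ≡ 2819^2 = 7946761 ≡ 1709
394 = 256 + 128 + 8 + 2, so 1638^394 ≡ 1709·2819·2412·3285 ≡ 2359 (mod 3769)
3393·2359 = 8004087 ≡ 2500 (mod 3769)
2500 ≡ 2500 (mod 3769); signature holds.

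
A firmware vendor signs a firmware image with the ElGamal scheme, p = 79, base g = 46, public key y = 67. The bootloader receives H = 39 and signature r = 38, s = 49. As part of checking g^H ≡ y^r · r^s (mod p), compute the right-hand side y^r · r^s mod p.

1

67^2 = 4489 ≡ 65
67^4 ≡ 65^2 = 4225 ≡ 38
67^8 ≡ 38^2 = 1444 ≡ 22
67^16 ≡ 22^2 = 484 ≡ 10
67^32 ≡ 10^2 = 100 ≡ 21
38 = 32 + 4 + 2, so 67^38 ≡ 21·38·65 ≡ 46 (mod 79)
38^2 = 1444 ≡ 22
38^4 ≡ 22^2 = 484 ≡ 10
38^8 ≡ 10^2 = 100 ≡ 21
38^16 ≡ 21^2 = 441 ≡ 46
38^32 ≡ 46^2 = 2116 ≡ 62
49 = 32 + 16 + 1, so 38^49 ≡ 62·46·38 ≡ 67 (mod 79)
y^r · r^s ≡ 46·67 = 3082 ≡ 1 (mod 79)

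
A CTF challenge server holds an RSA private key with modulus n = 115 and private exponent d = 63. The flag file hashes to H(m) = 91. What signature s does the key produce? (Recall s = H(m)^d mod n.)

(H(m))^2 ≡ 91^2 = 8281 ≡ 1
(H(m))^4 ≡ 1^2 = 1
(H(m))^8 ≡ 1^2 = 1
(H(m))^16 ≡ 1^2 = 1
(H(m))^32 ≡ 1^2 = 1
63 = 32 + 16 + 8 + 4 + 2 + 1, so (H(m))^63 ≡ 1·1·1·1·1·91 ≡ 91 (mod 115)

91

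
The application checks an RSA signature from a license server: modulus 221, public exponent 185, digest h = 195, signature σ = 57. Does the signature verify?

does not verify

σ^185 mod 221 = 96
96 ≠ 195, so verification fails.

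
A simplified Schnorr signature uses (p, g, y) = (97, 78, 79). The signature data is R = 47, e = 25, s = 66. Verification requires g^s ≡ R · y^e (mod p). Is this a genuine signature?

genuine

g^s mod p:
Squares mod 97: 78^1≡78, 78^2≡70, 78^4≡50, 78^8≡75, 78^16≡96, 78^32≡1, 78^64≡1
66 = 64 + 2, so 78^66 ≡ 1·70 ≡ 70 (mod 97)
R · y^e mod p:
Squares mod 97: 79^1≡79, 79^2≡33, 79^4≡22, 79^8≡96, 79^16≡1
25 = 16 + 8 + 1, so 79^25 ≡ 1·96·79 ≡ 18 (mod 97)
47·18 = 846 ≡ 70 (mod 97)
70 ≡ 70 (mod 97); signature holds.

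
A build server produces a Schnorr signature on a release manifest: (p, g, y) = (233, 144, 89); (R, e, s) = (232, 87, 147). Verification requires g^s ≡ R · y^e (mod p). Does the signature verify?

verifies

g^s mod p:
144^147 mod 233 = 89
R · y^e mod p:
89^87 mod 233 = 144
232·144 = 33408 ≡ 89 (mod 233)
89 ≡ 89 (mod 233); signature holds.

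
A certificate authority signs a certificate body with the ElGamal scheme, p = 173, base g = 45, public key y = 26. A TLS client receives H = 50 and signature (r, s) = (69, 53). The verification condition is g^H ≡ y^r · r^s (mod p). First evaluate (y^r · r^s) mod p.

64

26^69 mod 173 = 7
69^53 mod 173 = 108
y^r · r^s ≡ 7·108 = 756 ≡ 64 (mod 173)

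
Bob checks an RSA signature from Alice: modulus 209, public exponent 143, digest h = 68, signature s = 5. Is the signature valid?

invalid

Squares mod 209: s^1≡5, s^2≡25, s^4≡207, s^8≡4, s^16≡16, s^32≡47, s^64≡119, s^128≡158
143 = 128 + 8 + 4 + 2 + 1, so s^143 ≡ 158·4·207·25·5 ≡ 4 (mod 209)
4 ≠ 68, so verification fails.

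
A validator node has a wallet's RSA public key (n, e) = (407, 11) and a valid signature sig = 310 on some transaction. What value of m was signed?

sig^2 ≡ 310^2 = 96100 ≡ 48
sig^4 ≡ 48^2 = 2304 ≡ 269
sig^8 ≡ 269^2 = 72361 ≡ 322
11 = 8 + 2 + 1, so sig^11 ≡ 322·48·310 ≡ 156 (mod 407)

156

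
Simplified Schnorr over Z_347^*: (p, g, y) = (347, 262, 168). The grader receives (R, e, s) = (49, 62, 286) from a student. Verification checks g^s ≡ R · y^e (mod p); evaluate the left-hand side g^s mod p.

Squares mod 347: 262^1≡262, 262^2≡285, 262^4≡27, 262^8≡35, 262^16≡184, 262^32≡197, 262^64≡292, 262^128≡249, 262^256≡235
286 = 256 + 16 + 8 + 4 + 2, so 262^286 ≡ 235·184·35·27·285 ≡ 132 (mod 347)

132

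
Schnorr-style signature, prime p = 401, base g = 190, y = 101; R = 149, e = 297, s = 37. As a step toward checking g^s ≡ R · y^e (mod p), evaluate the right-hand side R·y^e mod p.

184

101^2 = 10201 ≡ 176
101^4 ≡ 176^2 = 30976 ≡ 99
101^8 ≡ 99^2 = 9801 ≡ 177
101^16 ≡ 177^2 = 31329 ≡ 51
101^32 ≡ 51^2 = 2601 ≡ 195
101^64 ≡ 195^2 = 38025 ≡ 331
101^128 ≡ 331^2 = 109561 ≡ 88
101^256 ≡ 88^2 = 7744 ≡ 125
297 = 256 + 32 + 8 + 1, so 101^297 ≡ 125·195·177·101 ≡ 12 (mod 401)
R · y^e ≡ 149·12 = 1788 ≡ 184 (mod 401)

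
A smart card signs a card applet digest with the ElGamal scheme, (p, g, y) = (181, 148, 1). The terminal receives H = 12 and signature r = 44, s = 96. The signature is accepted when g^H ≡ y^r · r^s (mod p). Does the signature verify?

Left side g^H mod p:
148^2 = 21904 ≡ 3
148^4 ≡ 3^2 = 9
148^8 ≡ 9^2 = 81
12 = 8 + 4, so 148^12 ≡ 81·9 ≡ 5 (mod 181)
Right side y^r · r^s mod p:
1^2 = 1
1^4 ≡ 1^2 = 1
1^8 ≡ 1^2 = 1
1^16 ≡ 1^2 = 1
1^32 ≡ 1^2 = 1
44 = 32 + 8 + 4, so 1^44 ≡ 1·1·1 ≡ 1 (mod 181)
44^2 = 1936 ≡ 126
44^4 ≡ 126^2 = 15876 ≡ 129
44^8 ≡ 129^2 = 16641 ≡ 170
44^16 ≡ 170^2 = 28900 ≡ 121
44^32 ≡ 121^2 = 14641 ≡ 161
44^64 ≡ 161^2 = 25921 ≡ 38
96 = 64 + 32, so 44^96 ≡ 38·161 ≡ 145 (mod 181)
1·145 = 145 ≡ 145 (mod 181)
5 ≠ 145, so verification fails.

does not verify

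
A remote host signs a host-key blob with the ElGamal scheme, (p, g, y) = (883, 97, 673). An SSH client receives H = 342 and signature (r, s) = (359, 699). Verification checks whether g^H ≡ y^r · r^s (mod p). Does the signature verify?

verifies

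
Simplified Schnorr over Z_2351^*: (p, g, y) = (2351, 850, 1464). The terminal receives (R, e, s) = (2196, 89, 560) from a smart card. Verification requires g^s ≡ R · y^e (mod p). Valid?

no

g^s mod p:
850^2 = 722500 ≡ 743
850^4 ≡ 743^2 = 552049 ≡ 1915
850^8 ≡ 1915^2 = 3667225 ≡ 2016
850^16 ≡ 2016^2 = 4064256 ≡ 1728
850^32 ≡ 1728^2 = 2985984 ≡ 214
850^64 ≡ 214^2 = 45796 ≡ 1127
850^128 ≡ 1127^2 = 1270129 ≡ 589
850^256 ≡ 589^2 = 346921 ≡ 1324
850^512 ≡ 1324^2 = 1752976 ≡ 1481
560 = 512 + 32 + 16, so 850^560 ≡ 1481·214·1728 ≡ 1204 (mod 2351)
R · y^e mod p:
1464^2 = 2143296 ≡ 1535
1464^4 ≡ 1535^2 = 2356225 ≡ 523
1464^8 ≡ 523^2 = 273529 ≡ 813
1464^16 ≡ 813^2 = 660969 ≡ 338
1464^32 ≡ 338^2 = 114244 ≡ 1396
1464^64 ≡ 1396^2 = 1948816 ≡ 2188
89 = 64 + 16 + 8 + 1, so 1464^89 ≡ 2188·338·813·1464 ≡ 326 (mod 2351)
2196·326 = 715896 ≡ 1192 (mod 2351)
1204 ≠ 1192; the check fails.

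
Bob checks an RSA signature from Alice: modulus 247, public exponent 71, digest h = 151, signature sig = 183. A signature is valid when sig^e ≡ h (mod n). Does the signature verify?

sig^2 ≡ 183^2 = 33489 ≡ 144
sig^4 ≡ 144^2 = 20736 ≡ 235
sig^8 ≡ 235^2 = 55225 ≡ 144
sig^16 ≡ 144^2 = 20736 ≡ 235
sig^32 ≡ 235^2 = 55225 ≡ 144
sig^64 ≡ 144^2 = 20736 ≡ 235
71 = 64 + 4 + 2 + 1, so sig^71 ≡ 235·235·144·183 ≡ 27 (mod 247)
sig^71 mod 247 = 27, but h = 151.

does not verify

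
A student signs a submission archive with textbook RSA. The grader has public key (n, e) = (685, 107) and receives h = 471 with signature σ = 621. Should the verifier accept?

Squares mod 685: σ^1≡621, σ^2≡671, σ^4≡196, σ^8≡56, σ^16≡396, σ^32≡636, σ^64≡346
107 = 64 + 32 + 8 + 2 + 1, so σ^107 ≡ 346·636·56·671·621 ≡ 471 (mod 685)
σ^107 mod 685 = 471 matches h.

accept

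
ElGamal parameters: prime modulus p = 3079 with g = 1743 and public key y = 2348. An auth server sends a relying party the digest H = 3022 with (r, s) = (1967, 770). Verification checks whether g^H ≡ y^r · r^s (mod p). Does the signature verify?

does not verify

Left side g^H mod p:
1743^2 = 3038049 ≡ 2155
1743^4 ≡ 2155^2 = 4644025 ≡ 893
1743^8 ≡ 893^2 = 797449 ≡ 3067
1743^16 ≡ 3067^2 = 9406489 ≡ 144
1743^32 ≡ 144^2 = 20736 ≡ 2262
1743^64 ≡ 2262^2 = 5116644 ≡ 2425
1743^128 ≡ 2425^2 = 5880625 ≡ 2814
1743^256 ≡ 2814^2 = 7918596 ≡ 2487
1743^512 ≡ 2487^2 = 6185169 ≡ 2537
1743^1024 ≡ 2537^2 = 6436369 ≡ 1259
1743^2048 ≡ 1259^2 = 1585081 ≡ 2475
3022 = 2048 + 512 + 256 + 128 + 64 + 8 + 4 + 2, so 1743^3022 ≡ 2475·2537·2487·2814·2425·3067·893·2155 ≡ 226 (mod 3079)
Right side y^r · r^s mod p:
2348^2 = 5513104 ≡ 1694
2348^4 ≡ 1694^2 = 2869636 ≡ 8
2348^8 ≡ 8^2 = 64
2348^16 ≡ 64^2 = 4096 ≡ 1017
2348^32 ≡ 1017^2 = 1034289 ≡ 2824
2348^64 ≡ 2824^2 = 7974976 ≡ 366
2348^128 ≡ 366^2 = 133956 ≡ 1559
2348^256 ≡ 1559^2 = 2430481 ≡ 1150
2348^512 ≡ 1150^2 = 1322500 ≡ 1609
2348^1024 ≡ 1609^2 = 2588881 ≡ 2521
1967 = 1024 + 512 + 256 + 128 + 32 + 8 + 4 + 2 + 1, so 2348^1967 ≡ 2521·1609·1150·1559·2824·64·8·1694·2348 ≡ 2295 (mod 3079)
1967^2 = 3869089 ≡ 1865
1967^4 ≡ 1865^2 = 3478225 ≡ 2034
1967^8 ≡ 2034^2 = 4137156 ≡ 2059
1967^16 ≡ 2059^2 = 4239481 ≡ 2777
1967^32 ≡ 2777^2 = 7711729 ≡ 1913
1967^64 ≡ 1913^2 = 3659569 ≡ 1717
1967^128 ≡ 1717^2 = 2948089 ≡ 1486
1967^256 ≡ 1486^2 = 2208196 ≡ 553
1967^512 ≡ 553^2 = 305809 ≡ 988
770 = 512 + 256 + 2, so 1967^770 ≡ 988·553·1865 ≡ 1521 (mod 3079)
2295·1521 = 3490695 ≡ 2188 (mod 3079)
226 ≠ 2188, so verification fails.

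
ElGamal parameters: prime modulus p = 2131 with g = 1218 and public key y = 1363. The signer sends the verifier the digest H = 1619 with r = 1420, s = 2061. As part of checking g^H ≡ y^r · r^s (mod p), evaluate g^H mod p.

1998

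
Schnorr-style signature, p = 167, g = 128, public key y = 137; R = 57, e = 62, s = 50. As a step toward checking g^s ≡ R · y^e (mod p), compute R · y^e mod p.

137^2 = 18769 ≡ 65
137^4 ≡ 65^2 = 4225 ≡ 50
137^8 ≡ 50^2 = 2500 ≡ 162
137^16 ≡ 162^2 = 26244 ≡ 25
137^32 ≡ 25^2 = 625 ≡ 124
62 = 32 + 16 + 8 + 4 + 2, so 137^62 ≡ 124·25·162·50·65 ≡ 49 (mod 167)
R · y^e ≡ 57·49 = 2793 ≡ 121 (mod 167)

121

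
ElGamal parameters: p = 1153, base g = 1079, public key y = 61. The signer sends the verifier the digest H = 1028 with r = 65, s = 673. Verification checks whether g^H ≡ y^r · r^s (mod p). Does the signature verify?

does not verify

Left side g^H mod p:
1079^2 = 1164241 ≡ 864
1079^4 ≡ 864^2 = 746496 ≡ 505
1079^8 ≡ 505^2 = 255025 ≡ 212
1079^16 ≡ 212^2 = 44944 ≡ 1130
1079^32 ≡ 1130^2 = 1276900 ≡ 529
1079^64 ≡ 529^2 = 279841 ≡ 815
1079^128 ≡ 815^2 = 664225 ≡ 97
1079^256 ≡ 97^2 = 9409 ≡ 185
1079^512 ≡ 185^2 = 34225 ≡ 788
1079^1024 ≡ 788^2 = 620944 ≡ 630
1028 = 1024 + 4, so 1079^1028 ≡ 630·505 ≡ 1075 (mod 1153)
Right side y^r · r^s mod p:
61^2 = 3721 ≡ 262
61^4 ≡ 262^2 = 68644 ≡ 617
61^8 ≡ 617^2 = 380689 ≡ 199
61^16 ≡ 199^2 = 39601 ≡ 399
61^32 ≡ 399^2 = 159201 ≡ 87
61^64 ≡ 87^2 = 7569 ≡ 651
65 = 64 + 1, so 61^65 ≡ 651·61 ≡ 509 (mod 1153)
65^2 = 4225 ≡ 766
65^4 ≡ 766^2 = 586756 ≡ 1032
65^8 ≡ 1032^2 = 1065024 ≡ 805
65^16 ≡ 805^2 = 648025 ≡ 39
65^32 ≡ 39^2 = 1521 ≡ 368
65^64 ≡ 368^2 = 135424 ≡ 523
65^128 ≡ 523^2 = 273529 ≡ 268
65^256 ≡ 268^2 = 71824 ≡ 338
65^512 ≡ 338^2 = 114244 ≡ 97
673 = 512 + 128 + 32 + 1, so 65^673 ≡ 97·268·368·65 ≡ 1043 (mod 1153)
509·1043 = 530887 ≡ 507 (mod 1153)
1075 ≠ 507, so verification fails.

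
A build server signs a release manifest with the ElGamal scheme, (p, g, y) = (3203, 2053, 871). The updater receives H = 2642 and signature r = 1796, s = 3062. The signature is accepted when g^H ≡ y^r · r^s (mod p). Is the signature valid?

valid

Left side g^H mod p:
2053^2642 mod 3203 = 1648
Right side y^r · r^s mod p:
871^1796 mod 3203 = 2963
1796^3062 mod 3203 = 2342
2963·2342 = 6939346 ≡ 1648 (mod 3203)
1648 ≡ 1648 (mod 3203), so the signature is genuine.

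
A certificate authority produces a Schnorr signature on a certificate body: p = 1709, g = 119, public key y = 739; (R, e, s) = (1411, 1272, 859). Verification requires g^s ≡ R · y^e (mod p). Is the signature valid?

g^s mod p:
119^859 mod 1709 = 549
R · y^e mod p:
739^1272 mod 1709 = 153
1411·153 = 215883 ≡ 549 (mod 1709)
549 ≡ 549 (mod 1709); signature holds.

valid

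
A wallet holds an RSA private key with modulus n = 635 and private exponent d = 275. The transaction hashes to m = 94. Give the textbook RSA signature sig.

454

m^2 ≡ 94^2 = 8836 ≡ 581
m^4 ≡ 581^2 = 337561 ≡ 376
m^8 ≡ 376^2 = 141376 ≡ 406
m^16 ≡ 406^2 = 164836 ≡ 371
m^32 ≡ 371^2 = 137641 ≡ 481
m^64 ≡ 481^2 = 231361 ≡ 221
m^128 ≡ 221^2 = 48841 ≡ 581
m^256 ≡ 581^2 = 337561 ≡ 376
275 = 256 + 16 + 2 + 1, so m^275 ≡ 376·371·581·94 ≡ 454 (mod 635)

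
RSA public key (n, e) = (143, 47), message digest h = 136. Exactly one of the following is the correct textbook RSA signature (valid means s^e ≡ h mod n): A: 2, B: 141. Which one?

B

Candidate A: Squares mod 143: 2^1≡2, 2^2≡4, 2^4≡16, 2^8≡113, 2^16≡42, 2^32≡48; 47 = 32 + 8 + 4 + 2 + 1, so 2^47 ≡ 48·113·16·4·2 ≡ 7 (mod 143)
Candidate B: Squares mod 143: 141^1≡141, 141^2≡4, 141^4≡16, 141^8≡113, 141^16≡42, 141^32≡48; 47 = 32 + 8 + 4 + 2 + 1, so 141^47 ≡ 48·113·16·4·141 ≡ 136 (mod 143)
  → matches h = 136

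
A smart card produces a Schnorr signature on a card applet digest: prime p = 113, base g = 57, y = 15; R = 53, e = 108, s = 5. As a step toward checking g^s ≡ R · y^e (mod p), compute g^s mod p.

57^2 = 3249 ≡ 85
57^4 ≡ 85^2 = 7225 ≡ 106
5 = 4 + 1, so 57^5 ≡ 106·57 ≡ 53 (mod 113)

53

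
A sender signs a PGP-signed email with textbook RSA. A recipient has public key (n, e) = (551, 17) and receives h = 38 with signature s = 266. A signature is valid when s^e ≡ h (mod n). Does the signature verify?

verifies

s^17 mod 551 = 38
Since 38 equals the digest 38, verification succeeds.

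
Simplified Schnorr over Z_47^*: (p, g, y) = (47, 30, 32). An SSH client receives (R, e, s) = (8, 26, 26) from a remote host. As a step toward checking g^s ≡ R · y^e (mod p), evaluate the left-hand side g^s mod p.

25

Squares mod 47: 30^1≡30, 30^2≡7, 30^4≡2, 30^8≡4, 30^16≡16
26 = 16 + 8 + 2, so 30^26 ≡ 16·4·7 ≡ 25 (mod 47)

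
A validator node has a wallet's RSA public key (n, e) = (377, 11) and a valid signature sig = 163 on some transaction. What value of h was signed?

sig^2 ≡ 163^2 = 26569 ≡ 179
sig^4 ≡ 179^2 = 32041 ≡ 373
sig^8 ≡ 373^2 = 139129 ≡ 16
11 = 8 + 2 + 1, so sig^11 ≡ 16·179·163 ≡ 106 (mod 377)

106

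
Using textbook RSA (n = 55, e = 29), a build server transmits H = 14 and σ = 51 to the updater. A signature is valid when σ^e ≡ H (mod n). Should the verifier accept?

σ^2 ≡ 51^2 = 2601 ≡ 16
σ^4 ≡ 16^2 = 256 ≡ 36
σ^8 ≡ 36^2 = 1296 ≡ 31
σ^16 ≡ 31^2 = 961 ≡ 26
29 = 16 + 8 + 4 + 1, so σ^29 ≡ 26·31·36·51 ≡ 41 (mod 55)
41 ≠ 14, so verification fails.

reject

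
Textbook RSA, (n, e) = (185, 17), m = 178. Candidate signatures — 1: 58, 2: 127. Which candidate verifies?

1

Candidate 1: Squares mod 185: 58^1≡58, 58^2≡34, 58^4≡46, 58^8≡81, 58^16≡86; 17 = 16 + 1, so 58^17 ≡ 86·58 ≡ 178 (mod 185)
  → matches m = 178
Candidate 2: Squares mod 185: 127^1≡127, 127^2≡34, 127^4≡46, 127^8≡81, 127^16≡86; 17 = 16 + 1, so 127^17 ≡ 86·127 ≡ 7 (mod 185)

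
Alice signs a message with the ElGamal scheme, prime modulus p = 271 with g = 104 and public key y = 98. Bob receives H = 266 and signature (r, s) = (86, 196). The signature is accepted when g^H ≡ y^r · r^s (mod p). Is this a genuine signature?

forged

Left side g^H mod p:
104^266 mod 271 = 8
Right side y^r · r^s mod p:
98^86 mod 271 = 55
86^196 mod 271 = 31
55·31 = 1705 ≡ 79 (mod 271)
8 ≠ 79, so verification fails.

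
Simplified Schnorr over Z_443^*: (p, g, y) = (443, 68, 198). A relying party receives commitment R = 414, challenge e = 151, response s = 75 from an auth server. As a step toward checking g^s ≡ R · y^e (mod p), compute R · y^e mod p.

198^2 = 39204 ≡ 220
198^4 ≡ 220^2 = 48400 ≡ 113
198^8 ≡ 113^2 = 12769 ≡ 365
198^16 ≡ 365^2 = 133225 ≡ 325
198^32 ≡ 325^2 = 105625 ≡ 191
198^64 ≡ 191^2 = 36481 ≡ 155
198^128 ≡ 155^2 = 24025 ≡ 103
151 = 128 + 16 + 4 + 2 + 1, so 198^151 ≡ 103·325·113·220·198 ≡ 170 (mod 443)
R · y^e ≡ 414·170 = 70380 ≡ 386 (mod 443)

386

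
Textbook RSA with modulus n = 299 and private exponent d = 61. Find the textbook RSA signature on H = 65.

182

Squares mod 299: H^1≡65, H^2≡39, H^4≡26, H^8≡78, H^16≡104, H^32≡52
61 = 32 + 16 + 8 + 4 + 1, so H^61 ≡ 52·104·78·26·65 ≡ 182 (mod 299)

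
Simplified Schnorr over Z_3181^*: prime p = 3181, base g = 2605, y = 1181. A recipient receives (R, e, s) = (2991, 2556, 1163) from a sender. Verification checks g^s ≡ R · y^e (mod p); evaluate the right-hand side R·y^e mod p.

1181^2 = 1394761 ≡ 1483
1181^4 ≡ 1483^2 = 2199289 ≡ 1218
1181^8 ≡ 1218^2 = 1483524 ≡ 1178
1181^16 ≡ 1178^2 = 1387684 ≡ 768
1181^32 ≡ 768^2 = 589824 ≡ 1339
1181^64 ≡ 1339^2 = 1792921 ≡ 2018
1181^128 ≡ 2018^2 = 4072324 ≡ 644
1181^256 ≡ 644^2 = 414736 ≡ 1206
1181^512 ≡ 1206^2 = 1454436 ≡ 719
1181^1024 ≡ 719^2 = 516961 ≡ 1639
1181^2048 ≡ 1639^2 = 2686321 ≡ 1557
2556 = 2048 + 256 + 128 + 64 + 32 + 16 + 8 + 4, so 1181^2556 ≡ 1557·1206·644·2018·1339·768·1178·1218 ≡ 1162 (mod 3181)
R · y^e ≡ 2991·1162 = 3475542 ≡ 1890 (mod 3181)

1890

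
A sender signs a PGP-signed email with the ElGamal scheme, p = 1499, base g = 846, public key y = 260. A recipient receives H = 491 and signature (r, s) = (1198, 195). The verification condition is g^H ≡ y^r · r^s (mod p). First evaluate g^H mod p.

846^491 mod 1499 = 137

137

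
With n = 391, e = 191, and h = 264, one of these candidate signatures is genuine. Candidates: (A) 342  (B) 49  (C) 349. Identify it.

Candidate A: Squares mod 391: 342^1≡342, 342^2≡55, 342^4≡288, 342^8≡52, 342^16≡358, 342^32≡307, 342^64≡18, 342^128≡324; 191 = 128 + 32 + 16 + 8 + 4 + 2 + 1, so 342^191 ≡ 324·307·358·52·288·55·342 ≡ 264 (mod 391)
  → matches h = 264
Candidate B: Squares mod 391: 49^1≡49, 49^2≡55, 49^4≡288, 49^8≡52, 49^16≡358, 49^32≡307, 49^64≡18, 49^128≡324; 191 = 128 + 32 + 16 + 8 + 4 + 2 + 1, so 49^191 ≡ 324·307·358·52·288·55·49 ≡ 127 (mod 391)
Candidate C: Squares mod 391: 349^1≡349, 349^2≡200, 349^4≡118, 349^8≡239, 349^16≡35, 349^32≡52, 349^64≡358, 349^128≡307; 191 = 128 + 32 + 16 + 8 + 4 + 2 + 1, so 349^191 ≡ 307·52·35·239·118·200·349 ≡ 325 (mod 391)

A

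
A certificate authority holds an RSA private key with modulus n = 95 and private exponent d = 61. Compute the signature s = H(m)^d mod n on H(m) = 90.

(H(m))^2 ≡ 90^2 = 8100 ≡ 25
(H(m))^4 ≡ 25^2 = 625 ≡ 55
(H(m))^8 ≡ 55^2 = 3025 ≡ 80
(H(m))^16 ≡ 80^2 = 6400 ≡ 35
(H(m))^32 ≡ 35^2 = 1225 ≡ 85
61 = 32 + 16 + 8 + 4 + 1, so (H(m))^61 ≡ 85·35·80·55·90 ≡ 60 (mod 95)

60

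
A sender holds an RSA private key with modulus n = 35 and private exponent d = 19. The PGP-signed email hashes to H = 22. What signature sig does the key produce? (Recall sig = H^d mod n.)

8

H^2 ≡ 22^2 = 484 ≡ 29
H^4 ≡ 29^2 = 841 ≡ 1
H^8 ≡ 1^2 = 1
H^16 ≡ 1^2 = 1
19 = 16 + 2 + 1, so H^19 ≡ 1·29·22 ≡ 8 (mod 35)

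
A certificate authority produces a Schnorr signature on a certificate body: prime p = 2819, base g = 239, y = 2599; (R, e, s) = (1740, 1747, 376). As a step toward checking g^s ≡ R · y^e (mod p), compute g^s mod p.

239^2 = 57121 ≡ 741
239^4 ≡ 741^2 = 549081 ≡ 2195
239^8 ≡ 2195^2 = 4818025 ≡ 354
239^16 ≡ 354^2 = 125316 ≡ 1280
239^32 ≡ 1280^2 = 1638400 ≡ 561
239^64 ≡ 561^2 = 314721 ≡ 1812
239^128 ≡ 1812^2 = 3283344 ≡ 2028
239^256 ≡ 2028^2 = 4112784 ≡ 2682
376 = 256 + 64 + 32 + 16 + 8, so 239^376 ≡ 2682·1812·561·1280·354 ≡ 983 (mod 2819)

983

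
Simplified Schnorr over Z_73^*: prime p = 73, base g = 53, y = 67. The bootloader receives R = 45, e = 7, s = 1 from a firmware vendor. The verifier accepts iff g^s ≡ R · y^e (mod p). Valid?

no

g^s mod p:
53^1 mod 73 = 53
R · y^e mod p:
67^2 = 4489 ≡ 36
67^4 ≡ 36^2 = 1296 ≡ 55
7 = 4 + 2 + 1, so 67^7 ≡ 55·36·67 ≡ 19 (mod 73)
45·19 = 855 ≡ 52 (mod 73)
53 ≠ 52; the check fails.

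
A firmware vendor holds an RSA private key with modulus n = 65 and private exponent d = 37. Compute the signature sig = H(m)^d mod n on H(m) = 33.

33

(H(m))^2 ≡ 33^2 = 1089 ≡ 49
(H(m))^4 ≡ 49^2 = 2401 ≡ 61
(H(m))^8 ≡ 61^2 = 3721 ≡ 16
(H(m))^16 ≡ 16^2 = 256 ≡ 61
(H(m))^32 ≡ 61^2 = 3721 ≡ 16
37 = 32 + 4 + 1, so (H(m))^37 ≡ 16·61·33 ≡ 33 (mod 65)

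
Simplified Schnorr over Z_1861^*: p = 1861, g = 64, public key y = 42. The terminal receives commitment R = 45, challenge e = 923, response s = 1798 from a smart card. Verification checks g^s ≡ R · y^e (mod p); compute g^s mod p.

739

64^2 = 4096 ≡ 374
64^4 ≡ 374^2 = 139876 ≡ 301
64^8 ≡ 301^2 = 90601 ≡ 1273
64^16 ≡ 1273^2 = 1620529 ≡ 1459
64^32 ≡ 1459^2 = 2128681 ≡ 1558
64^64 ≡ 1558^2 = 2427364 ≡ 620
64^128 ≡ 620^2 = 384400 ≡ 1034
64^256 ≡ 1034^2 = 1069156 ≡ 942
64^512 ≡ 942^2 = 887364 ≡ 1528
64^1024 ≡ 1528^2 = 2334784 ≡ 1090
1798 = 1024 + 512 + 256 + 4 + 2, so 64^1798 ≡ 1090·1528·942·301·374 ≡ 739 (mod 1861)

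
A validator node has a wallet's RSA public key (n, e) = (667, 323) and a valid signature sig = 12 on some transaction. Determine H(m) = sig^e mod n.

sig^2 ≡ 12^2 = 144
sig^4 ≡ 144^2 = 20736 ≡ 59
sig^8 ≡ 59^2 = 3481 ≡ 146
sig^16 ≡ 146^2 = 21316 ≡ 639
sig^32 ≡ 639^2 = 408321 ≡ 117
sig^64 ≡ 117^2 = 13689 ≡ 349
sig^128 ≡ 349^2 = 121801 ≡ 407
sig^256 ≡ 407^2 = 165649 ≡ 233
323 = 256 + 64 + 2 + 1, so sig^323 ≡ 233·349·144·12 ≡ 220 (mod 667)

220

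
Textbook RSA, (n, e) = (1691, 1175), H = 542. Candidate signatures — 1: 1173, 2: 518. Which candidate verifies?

Candidate 1: 1173^1175 mod 1691 = 542
  → matches H = 542
Candidate 2: 518^1175 mod 1691 = 1149

1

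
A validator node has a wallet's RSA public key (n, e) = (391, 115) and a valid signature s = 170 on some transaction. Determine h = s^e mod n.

238

s^2 ≡ 170^2 = 28900 ≡ 357
s^4 ≡ 357^2 = 127449 ≡ 374
s^8 ≡ 374^2 = 139876 ≡ 289
s^16 ≡ 289^2 = 83521 ≡ 238
s^32 ≡ 238^2 = 56644 ≡ 340
s^64 ≡ 340^2 = 115600 ≡ 255
115 = 64 + 32 + 16 + 2 + 1, so s^115 ≡ 255·340·238·357·170 ≡ 238 (mod 391)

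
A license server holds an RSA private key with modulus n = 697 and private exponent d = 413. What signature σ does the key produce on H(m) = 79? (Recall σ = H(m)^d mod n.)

126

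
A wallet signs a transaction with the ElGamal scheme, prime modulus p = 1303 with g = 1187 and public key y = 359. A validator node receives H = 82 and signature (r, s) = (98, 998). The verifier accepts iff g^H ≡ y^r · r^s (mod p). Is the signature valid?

Left side g^H mod p:
1187^2 = 1408969 ≡ 426
1187^4 ≡ 426^2 = 181476 ≡ 359
1187^8 ≡ 359^2 = 128881 ≡ 1187
1187^16 ≡ 1187^2 = 1408969 ≡ 426
1187^32 ≡ 426^2 = 181476 ≡ 359
1187^64 ≡ 359^2 = 128881 ≡ 1187
82 = 64 + 16 + 2, so 1187^82 ≡ 1187·426·426 ≡ 52 (mod 1303)
Right side y^r · r^s mod p:
359^2 = 128881 ≡ 1187
359^4 ≡ 1187^2 = 1408969 ≡ 426
359^8 ≡ 426^2 = 181476 ≡ 359
359^16 ≡ 359^2 = 128881 ≡ 1187
359^32 ≡ 1187^2 = 1408969 ≡ 426
359^64 ≡ 426^2 = 181476 ≡ 359
98 = 64 + 32 + 2, so 359^98 ≡ 359·426·1187 ≡ 1 (mod 1303)
98^2 = 9604 ≡ 483
98^4 ≡ 483^2 = 233289 ≡ 52
98^8 ≡ 52^2 = 2704 ≡ 98
98^16 ≡ 98^2 = 9604 ≡ 483
98^32 ≡ 483^2 = 233289 ≡ 52
98^64 ≡ 52^2 = 2704 ≡ 98
98^128 ≡ 98^2 = 9604 ≡ 483
98^256 ≡ 483^2 = 233289 ≡ 52
98^512 ≡ 52^2 = 2704 ≡ 98
998 = 512 + 256 + 128 + 64 + 32 + 4 + 2, so 98^998 ≡ 98·52·483·98·52·52·483 ≡ 52 (mod 1303)
1·52 = 52 ≡ 52 (mod 1303)
52 ≡ 52 (mod 1303), so the signature is genuine.

valid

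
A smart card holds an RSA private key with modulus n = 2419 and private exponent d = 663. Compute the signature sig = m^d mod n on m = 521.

293

m^663 mod 2419 = 293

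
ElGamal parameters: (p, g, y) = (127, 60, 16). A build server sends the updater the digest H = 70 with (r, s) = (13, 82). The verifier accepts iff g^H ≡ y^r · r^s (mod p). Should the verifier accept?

Left side g^H mod p:
Squares mod 127: 60^1≡60, 60^2≡44, 60^4≡31, 60^8≡72, 60^16≡104, 60^32≡21, 60^64≡60
70 = 64 + 4 + 2, so 60^70 ≡ 60·31·44 ≡ 52 (mod 127)
Right side y^r · r^s mod p:
Squares mod 127: 16^1≡16, 16^2≡2, 16^4≡4, 16^8≡16
13 = 8 + 4 + 1, so 16^13 ≡ 16·4·16 ≡ 8 (mod 127)
Squares mod 127: 13^1≡13, 13^2≡42, 13^4≡113, 13^8≡69, 13^16≡62, 13^32≡34, 13^64≡13
82 = 64 + 16 + 2, so 13^82 ≡ 13·62·42 ≡ 70 (mod 127)
8·70 = 560 ≡ 52 (mod 127)
52 ≡ 52 (mod 127), so the signature is genuine.

accept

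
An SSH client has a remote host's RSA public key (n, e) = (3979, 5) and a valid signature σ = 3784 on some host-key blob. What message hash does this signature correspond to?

1076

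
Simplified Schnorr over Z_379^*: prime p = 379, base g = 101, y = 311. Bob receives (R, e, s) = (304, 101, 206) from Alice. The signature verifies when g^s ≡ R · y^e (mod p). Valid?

no

g^s mod p:
101^2 = 10201 ≡ 347
101^4 ≡ 347^2 = 120409 ≡ 266
101^8 ≡ 266^2 = 70756 ≡ 262
101^16 ≡ 262^2 = 68644 ≡ 45
101^32 ≡ 45^2 = 2025 ≡ 130
101^64 ≡ 130^2 = 16900 ≡ 224
101^128 ≡ 224^2 = 50176 ≡ 148
206 = 128 + 64 + 8 + 4 + 2, so 101^206 ≡ 148·224·262·266·347 ≡ 376 (mod 379)
R · y^e mod p:
311^2 = 96721 ≡ 76
311^4 ≡ 76^2 = 5776 ≡ 91
311^8 ≡ 91^2 = 8281 ≡ 322
311^16 ≡ 322^2 = 103684 ≡ 217
311^32 ≡ 217^2 = 47089 ≡ 93
311^64 ≡ 93^2 = 8649 ≡ 311
101 = 64 + 32 + 4 + 1, so 311^101 ≡ 311·93·91·311 ≡ 25 (mod 379)
304·25 = 7600 ≡ 20 (mod 379)
376 ≠ 20; the check fails.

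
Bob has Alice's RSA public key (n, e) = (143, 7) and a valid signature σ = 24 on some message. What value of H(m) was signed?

106

σ^2 ≡ 24^2 = 576 ≡ 4
σ^4 ≡ 4^2 = 16
7 = 4 + 2 + 1, so σ^7 ≡ 16·4·24 ≡ 106 (mod 143)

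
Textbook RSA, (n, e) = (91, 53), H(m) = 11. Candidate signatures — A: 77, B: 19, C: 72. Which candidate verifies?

C

Candidate A: Squares mod 91: 77^1≡77, 77^2≡14, 77^4≡14, 77^8≡14, 77^16≡14, 77^32≡14; 53 = 32 + 16 + 4 + 1, so 77^53 ≡ 14·14·14·77 ≡ 77 (mod 91)
Candidate B: Squares mod 91: 19^1≡19, 19^2≡88, 19^4≡9, 19^8≡81, 19^16≡9, 19^32≡81; 53 = 32 + 16 + 4 + 1, so 19^53 ≡ 81·9·9·19 ≡ 80 (mod 91)
Candidate C: Squares mod 91: 72^1≡72, 72^2≡88, 72^4≡9, 72^8≡81, 72^16≡9, 72^32≡81; 53 = 32 + 16 + 4 + 1, so 72^53 ≡ 81·9·9·72 ≡ 11 (mod 91)
  → matches H(m) = 11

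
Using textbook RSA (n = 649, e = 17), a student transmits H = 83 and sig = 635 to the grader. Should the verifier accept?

reject

sig^2 ≡ 635^2 = 403225 ≡ 196
sig^4 ≡ 196^2 = 38416 ≡ 125
sig^8 ≡ 125^2 = 15625 ≡ 49
sig^16 ≡ 49^2 = 2401 ≡ 454
17 = 16 + 1, so sig^17 ≡ 454·635 ≡ 134 (mod 649)
The recovered value 134 does not match the digest 83.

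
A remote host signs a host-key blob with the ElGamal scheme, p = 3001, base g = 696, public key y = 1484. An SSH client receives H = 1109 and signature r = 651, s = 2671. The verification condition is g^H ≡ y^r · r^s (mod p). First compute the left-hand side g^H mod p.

696^2 = 484416 ≡ 1255
696^4 ≡ 1255^2 = 1575025 ≡ 2501
696^8 ≡ 2501^2 = 6255001 ≡ 917
696^16 ≡ 917^2 = 840889 ≡ 609
696^32 ≡ 609^2 = 370881 ≡ 1758
696^64 ≡ 1758^2 = 3090564 ≡ 2535
696^128 ≡ 2535^2 = 6426225 ≡ 1084
696^256 ≡ 1084^2 = 1175056 ≡ 1665
696^512 ≡ 1665^2 = 2772225 ≡ 2302
696^1024 ≡ 2302^2 = 5299204 ≡ 2439
1109 = 1024 + 64 + 16 + 4 + 1, so 696^1109 ≡ 2439·2535·609·2501·696 ≡ 2471 (mod 3001)

2471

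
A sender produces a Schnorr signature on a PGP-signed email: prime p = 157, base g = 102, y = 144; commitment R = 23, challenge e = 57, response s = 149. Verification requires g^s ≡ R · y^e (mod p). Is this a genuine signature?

forged

g^s mod p:
Squares mod 157: 102^1≡102, 102^2≡42, 102^4≡37, 102^8≡113, 102^16≡52, 102^32≡35, 102^64≡126, 102^128≡19
149 = 128 + 16 + 4 + 1, so 102^149 ≡ 19·52·37·102 ≡ 119 (mod 157)
R · y^e mod p:
Squares mod 157: 144^1≡144, 144^2≡12, 144^4≡144, 144^8≡12, 144^16≡144, 144^32≡12
57 = 32 + 16 + 8 + 1, so 144^57 ≡ 12·144·12·144 ≡ 1 (mod 157)
23·1 = 23 ≡ 23 (mod 157)
119 ≠ 23; the check fails.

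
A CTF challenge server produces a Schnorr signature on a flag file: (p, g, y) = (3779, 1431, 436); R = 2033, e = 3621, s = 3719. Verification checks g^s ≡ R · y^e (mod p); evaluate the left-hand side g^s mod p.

1431^2 = 2047761 ≡ 3322
1431^4 ≡ 3322^2 = 11035684 ≡ 1004
1431^8 ≡ 1004^2 = 1008016 ≡ 2802
1431^16 ≡ 2802^2 = 7851204 ≡ 2221
1431^32 ≡ 2221^2 = 4932841 ≡ 1246
1431^64 ≡ 1246^2 = 1552516 ≡ 3126
1431^128 ≡ 3126^2 = 9771876 ≡ 3161
1431^256 ≡ 3161^2 = 9991921 ≡ 245
1431^512 ≡ 245^2 = 60025 ≡ 3340
1431^1024 ≡ 3340^2 = 11155600 ≡ 3771
1431^2048 ≡ 3771^2 = 14220441 ≡ 64
3719 = 2048 + 1024 + 512 + 128 + 4 + 2 + 1, so 1431^3719 ≡ 64·3771·3340·3161·1004·3322·1431 ≡ 2933 (mod 3779)

2933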